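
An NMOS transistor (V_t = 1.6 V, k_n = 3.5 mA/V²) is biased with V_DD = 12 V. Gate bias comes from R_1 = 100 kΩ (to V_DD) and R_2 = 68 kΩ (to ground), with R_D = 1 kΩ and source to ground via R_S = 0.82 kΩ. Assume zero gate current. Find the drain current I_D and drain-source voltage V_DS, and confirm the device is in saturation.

V_G = V_DD·R_2/(R_1+R_2) = 12×68/168 = 4.86 V.
Assume saturation: I_D = (k_n/2)(V_GS − V_t)² with V_GS = V_G − I_D·R_S = 4.86 − 0.82·I_D.
Substituting gives 1.18·I_D² − 10.3·I_D + 18.6 = 0, with roots I_D = 2.51 or 6.28 mA.
The root I_D = 6.28 mA gives V_GS = -0.295 V ≤ V_t, so take I_D = 2.51 mA.
Then V_GS = 2.8 V and V_DS = V_DD − I_D(R_D+R_S) = 12 − 2.51×1.82 = 7.43 V.
Saturation requires V_DS ≥ V_GS − V_t = 1.2 V; 7.43 ≥ 1.2 ✓.

I_D ≈ 2.5 mA, V_DS ≈ 7.4 V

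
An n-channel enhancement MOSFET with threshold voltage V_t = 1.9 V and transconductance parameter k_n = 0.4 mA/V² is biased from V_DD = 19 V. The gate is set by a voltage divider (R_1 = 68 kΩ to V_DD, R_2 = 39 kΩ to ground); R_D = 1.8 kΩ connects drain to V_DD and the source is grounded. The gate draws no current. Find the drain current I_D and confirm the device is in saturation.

V_G = V_DD·R_2/(R_1+R_2) = 19×39/107 = 6.93 V. With the source grounded, V_GS = V_G = 6.93 V.
Assume saturation: I_D = (k_n/2)(V_GS − V_t)² = (0.4/2)×(6.93 − 1.9)² = 0.2×5.03² = 5.05 mA.
V_DS = V_DD − I_D·R_D = 19 − 5.05×1.8 = 9.91 V.
Saturation requires V_DS ≥ V_GS − V_t = 5.03 V; 9.91 ≥ 5.03 ✓.

I_D ≈ 5.1 mA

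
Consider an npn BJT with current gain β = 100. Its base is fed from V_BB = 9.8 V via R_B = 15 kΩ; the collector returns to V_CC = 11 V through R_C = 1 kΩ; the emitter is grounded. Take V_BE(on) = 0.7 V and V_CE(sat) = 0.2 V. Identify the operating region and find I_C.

Assume active: I_B = (9.8 − 0.7)/15 = 0.607 mA, giving I_C = β·I_B = 60.7 mA.
But then V_CE = 11 − 60.7×1 = -49.7 V < V_CE(sat) = 0.2 V — impossible in the active region.
So the transistor is saturated. With V_CE = 0.2 V, I_C = (V_CC − 0.2)/R_C = 10.8/1 = 10.8 mA.
Check: β·I_B = 60.7 mA > I_C = 10.8 mA, confirming saturation.

saturation; I_C ≈ 11 mA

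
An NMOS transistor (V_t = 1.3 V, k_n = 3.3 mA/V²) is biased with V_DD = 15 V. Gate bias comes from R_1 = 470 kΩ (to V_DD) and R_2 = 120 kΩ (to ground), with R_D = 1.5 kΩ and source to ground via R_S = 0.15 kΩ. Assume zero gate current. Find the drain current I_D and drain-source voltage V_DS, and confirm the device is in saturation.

V_G = V_DD·R_2/(R_1+R_2) = 15×120/590 = 3.05 V.
Assume saturation: I_D = (k_n/2)(V_GS − V_t)² with V_GS = V_G − I_D·R_S = 3.05 − 0.15·I_D.
Substituting gives 0.0371·I_D² − 1.87·I_D + 5.06 = 0, with roots I_D = 2.87 or 47.4 mA.
The root I_D = 47.4 mA gives V_GS = -4.06 V ≤ V_t, so take I_D = 2.87 mA.
Then V_GS = 2.62 V and V_DS = V_DD − I_D(R_D+R_S) = 15 − 2.87×1.65 = 10.3 V.
Saturation requires V_DS ≥ V_GS − V_t = 1.32 V; 10.3 ≥ 1.32 ✓.

I_D ≈ 2.9 mA, V_DS ≈ 10 V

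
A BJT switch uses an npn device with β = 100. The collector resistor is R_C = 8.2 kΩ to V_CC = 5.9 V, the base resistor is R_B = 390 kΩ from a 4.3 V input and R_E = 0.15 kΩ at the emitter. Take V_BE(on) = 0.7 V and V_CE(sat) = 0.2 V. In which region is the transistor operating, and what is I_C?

Assume active: I_B = (4.3 − 0.7)/(390 + 101×0.15) = 0.00889 mA, I_C = β·I_B = 0.889 mA.
Then V_CE = 5.9 − 0.889×8.2 − 0.897×0.15 = -1.52 V < 0.2 V — the active assumption fails.
Re-solve with V_CE = 0.2 V. KCL at the emitter: V_E/R_E = (V_BB−0.7−V_E)/R_B + (V_CC−0.2−V_E)/R_C, giving V_E = 0.104 V.
I_C = (V_CC − 0.2 − V_E)/R_C = (5.7 − 0.104)/8.2 = 0.682 mA.
Check: I_B = (3.6 − 0.104)/390 = 0.00896 mA, and β·I_B = 0.896 mA > I_C, confirming saturation.

saturation; I_C ≈ 0.68 mA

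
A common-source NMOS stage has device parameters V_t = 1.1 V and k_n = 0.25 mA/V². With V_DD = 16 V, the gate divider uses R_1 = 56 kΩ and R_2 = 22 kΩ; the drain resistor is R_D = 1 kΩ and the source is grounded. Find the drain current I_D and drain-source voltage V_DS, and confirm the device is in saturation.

V_G = V_DD·R_2/(R_1+R_2) = 16×22/78 = 4.51 V. With the source grounded, V_GS = V_G = 4.51 V.
Assume saturation: I_D = (k_n/2)(V_GS − V_t)² = (0.25/2)×(4.51 − 1.1)² = 0.125×3.41² = 1.46 mA.
V_DS = V_DD − I_D·R_D = 16 − 1.46×1 = 14.5 V.
Saturation requires V_DS ≥ V_GS − V_t = 3.41 V; 14.5 ≥ 3.41 ✓.

I_D ≈ 1.5 mA, V_DS ≈ 15 V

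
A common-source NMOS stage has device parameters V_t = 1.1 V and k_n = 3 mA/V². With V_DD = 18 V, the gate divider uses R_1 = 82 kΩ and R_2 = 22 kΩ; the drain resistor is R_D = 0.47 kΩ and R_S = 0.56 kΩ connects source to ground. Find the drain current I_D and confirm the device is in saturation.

V_G = V_DD·R_2/(R_1+R_2) = 18×22/104 = 3.81 V.
Assume saturation: I_D = (k_n/2)(V_GS − V_t)² with V_GS = V_G − I_D·R_S = 3.81 − 0.56·I_D.
Substituting gives 0.47·I_D² − 5.55·I_D + 11 = 0, with roots I_D = 2.52 or 9.28 mA.
The root I_D = 9.28 mA gives V_GS = -1.39 V ≤ V_t, so take I_D = 2.52 mA.
Then V_GS = 2.4 V and V_DS = V_DD − I_D(R_D+R_S) = 18 − 2.52×1.03 = 15.4 V.
Saturation requires V_DS ≥ V_GS − V_t = 1.3 V; 15.4 ≥ 1.3 ✓.

I_D ≈ 2.5 mA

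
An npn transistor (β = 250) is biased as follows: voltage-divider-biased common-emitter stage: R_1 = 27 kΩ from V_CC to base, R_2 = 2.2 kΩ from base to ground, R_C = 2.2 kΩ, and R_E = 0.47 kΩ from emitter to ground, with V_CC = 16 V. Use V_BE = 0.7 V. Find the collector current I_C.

Thevenize the base divider: V_Th = V_CC·R_2/(R_1+R_2) = 16×2.2/29.2 = 1.21 V, R_Th = R_1‖R_2 = 2.03 kΩ.
Base-emitter loop: V_Th = I_B·R_Th + V_BE + (β+1)I_B·R_E, so I_B = (1.21 − 0.7) / (2.03 + 251×0.47) = 0.00421 mA.
I_C = β·I_B = 250×0.00421 = 1.05 mA, and I_E = (β+1)I_B = 1.06 mA.
V_CE = V_CC − I_C·R_C − I_E·R_E = 16 − 1.05×2.2 − 1.06×0.47 = 13.2 V.
V_CE = 13.2 V > 0.2 V confirms active-region operation.

I_C ≈ 1.1 mA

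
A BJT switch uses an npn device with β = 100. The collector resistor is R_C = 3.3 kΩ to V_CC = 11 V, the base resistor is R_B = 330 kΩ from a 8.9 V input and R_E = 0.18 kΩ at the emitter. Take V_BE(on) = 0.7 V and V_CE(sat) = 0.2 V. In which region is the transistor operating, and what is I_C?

active; I_C ≈ 2.4 mA

Assume active. Base-emitter loop: I_B = (V_BB − V_BE)/(R_B + (β+1)R_E) = (8.9 − 0.7)/(330 + 101×0.18) = 0.0236 mA.
I_C = β·I_B = 100×0.0236 = 2.36 mA.
V_CE = V_CC − I_C·R_C − I_E·R_E = 11 − 2.36×3.3 − 2.38×0.18 = 2.8 V > V_CE(sat), so the active-region assumption holds.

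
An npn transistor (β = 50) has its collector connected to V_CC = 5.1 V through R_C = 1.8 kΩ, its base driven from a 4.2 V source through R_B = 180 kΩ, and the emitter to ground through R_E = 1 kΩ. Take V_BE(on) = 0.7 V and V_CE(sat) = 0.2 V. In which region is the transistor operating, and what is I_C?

Assume active. Base-emitter loop: I_B = (V_BB − V_BE)/(R_B + (β+1)R_E) = (4.2 − 0.7)/(180 + 51×1) = 0.0152 mA.
I_C = β·I_B = 50×0.0152 = 0.758 mA.
V_CE = V_CC − I_C·R_C − I_E·R_E = 5.1 − 0.758×1.8 − 0.773×1 = 2.96 V > V_CE(sat), so the active-region assumption holds.

active; I_C ≈ 0.76 mA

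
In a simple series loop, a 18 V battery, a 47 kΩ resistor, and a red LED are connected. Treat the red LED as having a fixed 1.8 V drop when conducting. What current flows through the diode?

I ≈ 0.34 mA

KVL around the loop: 18 = V_D + I·R = 1.8 + I × 47 kΩ.
So I = (18 − 1.8) / 47 kΩ = 16.2 / 47 = 0.345 mA.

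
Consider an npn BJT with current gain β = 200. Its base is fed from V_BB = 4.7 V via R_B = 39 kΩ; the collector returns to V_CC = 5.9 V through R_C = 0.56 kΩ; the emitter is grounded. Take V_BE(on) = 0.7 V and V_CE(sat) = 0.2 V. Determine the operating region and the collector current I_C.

Assume active: I_B = (4.7 − 0.7)/39 = 0.103 mA, giving I_C = β·I_B = 20.5 mA.
But then V_CE = 5.9 − 20.5×0.56 = -5.59 V < V_CE(sat) = 0.2 V — impossible in the active region.
So the transistor is saturated. With V_CE = 0.2 V, I_C = (V_CC − 0.2)/R_C = 5.7/0.56 = 10.2 mA.
Check: β·I_B = 20.5 mA > I_C = 10.2 mA, confirming saturation.

saturation; I_C ≈ 10 mA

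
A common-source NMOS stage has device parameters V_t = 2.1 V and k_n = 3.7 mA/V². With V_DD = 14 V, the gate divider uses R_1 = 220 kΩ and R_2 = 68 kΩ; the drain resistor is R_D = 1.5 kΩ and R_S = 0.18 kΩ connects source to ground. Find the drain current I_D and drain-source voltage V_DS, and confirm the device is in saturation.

V_G = V_DD·R_2/(R_1+R_2) = 14×68/288 = 3.31 V.
Assume saturation: I_D = (k_n/2)(V_GS − V_t)² with V_GS = V_G − I_D·R_S = 3.31 − 0.18·I_D.
Substituting gives 0.0599·I_D² − 1.8·I_D + 2.69 = 0, with roots I_D = 1.57 or 28.5 mA.
The root I_D = 28.5 mA gives V_GS = -1.83 V ≤ V_t, so take I_D = 1.57 mA.
Then V_GS = 3.02 V and V_DS = V_DD − I_D(R_D+R_S) = 14 − 1.57×1.68 = 11.4 V.
Saturation requires V_DS ≥ V_GS − V_t = 0.922 V; 11.4 ≥ 0.922 ✓.

I_D ≈ 1.6 mA, V_DS ≈ 11 V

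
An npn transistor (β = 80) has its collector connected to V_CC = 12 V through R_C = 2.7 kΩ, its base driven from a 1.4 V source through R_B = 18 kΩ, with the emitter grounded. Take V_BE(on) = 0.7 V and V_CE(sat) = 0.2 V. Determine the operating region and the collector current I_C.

Assume active. Base-emitter loop: I_B = (V_BB − V_BE)/R_B = (1.4 − 0.7)/18 = 0.0389 mA.
I_C = β·I_B = 80×0.0389 = 3.11 mA.
V_CE = V_CC − I_C·R_C = 12 − 3.11×2.7 = 3.6 V > V_CE(sat), so the active-region assumption holds.

active; I_C ≈ 3.1 mA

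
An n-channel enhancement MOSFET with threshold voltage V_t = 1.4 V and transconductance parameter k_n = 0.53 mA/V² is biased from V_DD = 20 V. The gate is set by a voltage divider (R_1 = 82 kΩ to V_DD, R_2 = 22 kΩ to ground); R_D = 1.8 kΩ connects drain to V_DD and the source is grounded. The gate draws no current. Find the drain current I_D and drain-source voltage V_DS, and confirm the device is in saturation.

I_D ≈ 2.1 mA, V_DS ≈ 16 V

V_G = V_DD·R_2/(R_1+R_2) = 20×22/104 = 4.23 V. With the source grounded, V_GS = V_G = 4.23 V.
Assume saturation: I_D = (k_n/2)(V_GS − V_t)² = (0.53/2)×(4.23 − 1.4)² = 0.265×2.83² = 2.12 mA.
V_DS = V_DD − I_D·R_D = 20 − 2.12×1.8 = 16.2 V.
Saturation requires V_DS ≥ V_GS − V_t = 2.83 V; 16.2 ≥ 2.83 ✓.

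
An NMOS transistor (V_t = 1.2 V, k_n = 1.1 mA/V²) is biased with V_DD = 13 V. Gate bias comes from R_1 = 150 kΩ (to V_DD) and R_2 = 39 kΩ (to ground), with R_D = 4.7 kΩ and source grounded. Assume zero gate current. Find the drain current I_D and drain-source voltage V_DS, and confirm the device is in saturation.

V_G = V_DD·R_2/(R_1+R_2) = 13×39/189 = 2.68 V. With the source grounded, V_GS = V_G = 2.68 V.
Assume saturation: I_D = (k_n/2)(V_GS − V_t)² = (1.1/2)×(2.68 − 1.2)² = 0.55×1.48² = 1.21 mA.
V_DS = V_DD − I_D·R_D = 13 − 1.21×4.7 = 7.32 V.
Saturation requires V_DS ≥ V_GS − V_t = 1.48 V; 7.32 ≥ 1.48 ✓.

I_D ≈ 1.2 mA, V_DS ≈ 7.3 V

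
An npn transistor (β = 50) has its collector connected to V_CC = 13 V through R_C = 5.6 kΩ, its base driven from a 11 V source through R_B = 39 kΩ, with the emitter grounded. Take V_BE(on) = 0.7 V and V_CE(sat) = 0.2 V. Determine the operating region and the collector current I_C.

Assume active: I_B = (11 − 0.7)/39 = 0.264 mA, giving I_C = β·I_B = 13.2 mA.
But then V_CE = 13 − 13.2×5.6 = -60.9 V < V_CE(sat) = 0.2 V — impossible in the active region.
So the transistor is saturated. With V_CE = 0.2 V, I_C = (V_CC − 0.2)/R_C = 12.8/5.6 = 2.29 mA.
Check: β·I_B = 13.2 mA > I_C = 2.29 mA, confirming saturation.

saturation; I_C ≈ 2.3 mA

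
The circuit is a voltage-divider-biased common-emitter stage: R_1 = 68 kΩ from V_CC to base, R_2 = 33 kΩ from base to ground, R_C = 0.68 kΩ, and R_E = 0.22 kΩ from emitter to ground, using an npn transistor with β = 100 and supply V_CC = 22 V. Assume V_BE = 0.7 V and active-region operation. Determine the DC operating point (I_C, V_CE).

I_C ≈ 15 mA, V_CE ≈ 8.8 V

Thevenize the base divider: V_Th = V_CC·R_2/(R_1+R_2) = 22×33/101 = 7.19 V, R_Th = R_1‖R_2 = 22.2 kΩ.
Base-emitter loop: V_Th = I_B·R_Th + V_BE + (β+1)I_B·R_E, so I_B = (7.19 − 0.7) / (22.2 + 101×0.22) = 0.146 mA.
I_C = β·I_B = 100×0.146 = 14.6 mA, and I_E = (β+1)I_B = 14.7 mA.
V_CE = V_CC − I_C·R_C − I_E·R_E = 22 − 14.6×0.68 − 14.7×0.22 = 8.83 V.
V_CE = 8.83 V > 0.2 V confirms active-region operation.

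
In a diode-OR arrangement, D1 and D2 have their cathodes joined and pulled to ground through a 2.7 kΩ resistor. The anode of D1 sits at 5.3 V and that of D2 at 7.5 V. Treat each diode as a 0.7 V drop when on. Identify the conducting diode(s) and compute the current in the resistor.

Only D2 conducts; I_R ≈ 2.5 mA

Assume both conduct. Then node N would need to be at both 5.3−0.7 = 4.6 V and 7.5−0.7 = 6.8 V, which is impossible.
Assume only D2 conducts: V_N = 7.5 − 0.7 = 6.8 V, so I_R = 6.8/2.7 = 2.52 mA.
Check D1: its anode-to-cathode voltage is 5.3 − 6.8 = -1.5 V < 0.7 V, so it is off. The assumption is consistent.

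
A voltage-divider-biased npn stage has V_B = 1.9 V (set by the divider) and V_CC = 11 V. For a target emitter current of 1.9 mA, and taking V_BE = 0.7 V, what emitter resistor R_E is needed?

V_E = V_B − V_BE = 1.9 − 0.7 = 1.2 V.
R_E = V_E / I_E = 1.2 / 1.9 = 0.632 kΩ.

R_E ≈ 0.63 kΩ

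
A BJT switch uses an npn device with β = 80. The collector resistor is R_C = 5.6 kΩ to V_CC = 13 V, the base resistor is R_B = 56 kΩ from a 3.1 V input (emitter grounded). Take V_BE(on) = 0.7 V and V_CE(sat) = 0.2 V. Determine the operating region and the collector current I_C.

saturation; I_C ≈ 2.3 mA

Assume active: I_B = (3.1 − 0.7)/56 = 0.0429 mA, giving I_C = β·I_B = 3.43 mA.
But then V_CE = 13 − 3.43×5.6 = -6.2 V < V_CE(sat) = 0.2 V — impossible in the active region.
So the transistor is saturated. With V_CE = 0.2 V, I_C = (V_CC − 0.2)/R_C = 12.8/5.6 = 2.29 mA.
Check: β·I_B = 3.43 mA > I_C = 2.29 mA, confirming saturation.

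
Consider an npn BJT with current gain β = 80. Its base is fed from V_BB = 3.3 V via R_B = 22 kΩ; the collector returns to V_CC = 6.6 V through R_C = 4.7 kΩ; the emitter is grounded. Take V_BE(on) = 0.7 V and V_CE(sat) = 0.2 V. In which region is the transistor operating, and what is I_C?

Assume active: I_B = (3.3 − 0.7)/22 = 0.118 mA, giving I_C = β·I_B = 9.45 mA.
But then V_CE = 6.6 − 9.45×4.7 = -37.8 V < V_CE(sat) = 0.2 V — impossible in the active region.
So the transistor is saturated. With V_CE = 0.2 V, I_C = (V_CC − 0.2)/R_C = 6.4/4.7 = 1.36 mA.
Check: β·I_B = 9.45 mA > I_C = 1.36 mA, confirming saturation.

saturation; I_C ≈ 1.4 mA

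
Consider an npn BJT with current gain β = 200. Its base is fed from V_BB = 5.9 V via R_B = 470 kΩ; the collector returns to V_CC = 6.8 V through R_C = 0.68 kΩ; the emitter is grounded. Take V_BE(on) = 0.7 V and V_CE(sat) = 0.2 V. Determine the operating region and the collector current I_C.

Assume active. Base-emitter loop: I_B = (V_BB − V_BE)/R_B = (5.9 − 0.7)/470 = 0.0111 mA.
I_C = β·I_B = 200×0.0111 = 2.21 mA.
V_CE = V_CC − I_C·R_C = 6.8 − 2.21×0.68 = 5.3 V > V_CE(sat), so the active-region assumption holds.

active; I_C ≈ 2.2 mA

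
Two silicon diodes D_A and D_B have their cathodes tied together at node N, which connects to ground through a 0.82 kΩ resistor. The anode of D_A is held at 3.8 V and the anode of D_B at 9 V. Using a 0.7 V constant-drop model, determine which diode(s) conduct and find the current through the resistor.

Assume both conduct. Then node N would need to be at both 3.8−0.7 = 3.1 V and 9−0.7 = 8.3 V, which is impossible.
Assume only D_B conducts: V_N = 9 − 0.7 = 8.3 V, so I_R = 8.3/0.82 = 10.1 mA.
Check D_A: its anode-to-cathode voltage is 3.8 − 8.3 = -4.5 V < 0.7 V, so it is off. The assumption is consistent.

Only D_B conducts; I_R ≈ 10 mA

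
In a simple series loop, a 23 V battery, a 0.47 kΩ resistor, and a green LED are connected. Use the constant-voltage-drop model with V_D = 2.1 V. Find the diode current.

I ≈ 44 mA

KVL around the loop: 23 = V_D + I·R = 2.1 + I × 0.47 kΩ.
So I = (23 − 2.1) / 0.47 kΩ = 20.9 / 0.47 = 44.5 mA.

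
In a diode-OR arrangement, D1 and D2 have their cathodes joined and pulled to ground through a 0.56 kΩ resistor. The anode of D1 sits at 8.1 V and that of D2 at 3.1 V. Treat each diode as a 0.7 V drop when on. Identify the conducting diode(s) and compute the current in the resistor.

Assume both conduct. Then node N would need to be at both 8.1−0.7 = 7.4 V and 3.1−0.7 = 2.4 V, which is impossible.
Assume only D1 conducts: V_N = 8.1 − 0.7 = 7.4 V, so I_R = 7.4/0.56 = 13.2 mA.
Check D2: its anode-to-cathode voltage is 3.1 − 7.4 = -4.3 V < 0.7 V, so it is off. The assumption is consistent.

Only D1 conducts; I_R ≈ 13 mA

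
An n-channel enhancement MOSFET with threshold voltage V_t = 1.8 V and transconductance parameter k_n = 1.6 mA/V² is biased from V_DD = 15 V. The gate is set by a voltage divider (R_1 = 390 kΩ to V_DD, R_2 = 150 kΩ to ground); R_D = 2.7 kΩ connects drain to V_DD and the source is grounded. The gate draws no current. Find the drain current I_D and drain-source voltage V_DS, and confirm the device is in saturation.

V_G = V_DD·R_2/(R_1+R_2) = 15×150/540 = 4.17 V. With the source grounded, V_GS = V_G = 4.17 V.
Assume saturation: I_D = (k_n/2)(V_GS − V_t)² = (1.6/2)×(4.17 − 1.8)² = 0.8×2.37² = 4.48 mA.
V_DS = V_DD − I_D·R_D = 15 − 4.48×2.7 = 2.9 V.
Saturation requires V_DS ≥ V_GS − V_t = 2.37 V; 2.9 ≥ 2.37 ✓.

I_D ≈ 4.5 mA, V_DS ≈ 2.9 V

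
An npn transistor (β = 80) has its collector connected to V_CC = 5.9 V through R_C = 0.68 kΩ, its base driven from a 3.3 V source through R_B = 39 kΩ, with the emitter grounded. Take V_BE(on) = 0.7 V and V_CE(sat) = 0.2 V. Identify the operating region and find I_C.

Assume active. Base-emitter loop: I_B = (V_BB − V_BE)/R_B = (3.3 − 0.7)/39 = 0.0667 mA.
I_C = β·I_B = 80×0.0667 = 5.33 mA.
V_CE = V_CC − I_C·R_C = 5.9 − 5.33×0.68 = 2.27 V > V_CE(sat), so the active-region assumption holds.

active; I_C ≈ 5.3 mA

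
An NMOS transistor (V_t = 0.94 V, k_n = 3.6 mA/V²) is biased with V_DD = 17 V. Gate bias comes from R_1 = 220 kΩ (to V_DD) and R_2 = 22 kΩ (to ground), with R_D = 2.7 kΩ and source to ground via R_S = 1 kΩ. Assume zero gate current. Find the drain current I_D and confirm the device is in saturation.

V_G = V_DD·R_2/(R_1+R_2) = 17×22/242 = 1.55 V.
Assume saturation: I_D = (k_n/2)(V_GS − V_t)² with V_GS = V_G − I_D·R_S = 1.55 − 1·I_D.
Substituting gives 1.8·I_D² − 3.18·I_D + 0.66 = 0, with roots I_D = 0.24 or 1.53 mA.
The root I_D = 1.53 mA gives V_GS = 0.0192 V ≤ V_t, so take I_D = 0.24 mA.
Then V_GS = 1.31 V and V_DS = V_DD − I_D(R_D+R_S) = 17 − 0.24×3.7 = 16.1 V.
Saturation requires V_DS ≥ V_GS − V_t = 0.365 V; 16.1 ≥ 0.365 ✓.

I_D ≈ 0.24 mA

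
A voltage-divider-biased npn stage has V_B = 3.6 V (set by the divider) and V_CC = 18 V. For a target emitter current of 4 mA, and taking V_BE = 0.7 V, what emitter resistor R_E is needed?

R_E ≈ 0.73 kΩ

V_E = V_B − V_BE = 3.6 − 0.7 = 2.9 V.
R_E = V_E / I_E = 2.9 / 4 = 0.725 kΩ.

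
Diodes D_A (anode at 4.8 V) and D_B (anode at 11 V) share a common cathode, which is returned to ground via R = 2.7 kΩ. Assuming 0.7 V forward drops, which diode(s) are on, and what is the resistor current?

Only D_B conducts; I_R ≈ 3.8 mA

Assume both conduct. Then node N would need to be at both 4.8−0.7 = 4.1 V and 11−0.7 = 10.3 V, which is impossible.
Assume only D_B conducts: V_N = 11 − 0.7 = 10.3 V, so I_R = 10.3/2.7 = 3.81 mA.
Check D_A: its anode-to-cathode voltage is 4.8 − 10.3 = -5.5 V < 0.7 V, so it is off. The assumption is consistent.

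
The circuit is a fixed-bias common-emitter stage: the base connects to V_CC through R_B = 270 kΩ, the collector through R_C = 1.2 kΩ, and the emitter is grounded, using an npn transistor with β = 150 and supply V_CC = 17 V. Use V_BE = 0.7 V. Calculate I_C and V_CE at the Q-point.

Base loop: V_CC = I_B·R_B + V_BE, so I_B = (17 − 0.7)/270 kΩ = 0.0604 mA.
In the active region I_C = β·I_B = 150 × 0.0604 = 9.06 mA.
Collector loop: V_CE = V_CC − I_C·R_C = 17 − 9.06×1.2 = 6.13 V.
Since V_CE = 6.13 V > V_CE(sat) ≈ 0.2 V, the transistor is in the active region as assumed.

I_C ≈ 9.1 mA, V_CE ≈ 6.1 V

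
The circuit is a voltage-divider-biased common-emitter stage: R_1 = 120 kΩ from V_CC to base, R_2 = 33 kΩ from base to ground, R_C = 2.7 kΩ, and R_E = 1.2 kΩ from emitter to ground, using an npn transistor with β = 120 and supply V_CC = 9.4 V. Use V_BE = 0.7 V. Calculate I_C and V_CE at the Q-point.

Thevenize the base divider: V_Th = V_CC·R_2/(R_1+R_2) = 9.4×33/153 = 2.03 V, R_Th = R_1‖R_2 = 25.9 kΩ.
Base-emitter loop: V_Th = I_B·R_Th + V_BE + (β+1)I_B·R_E, so I_B = (2.03 − 0.7) / (25.9 + 121×1.2) = 0.00776 mA.
I_C = β·I_B = 120×0.00776 = 0.931 mA, and I_E = (β+1)I_B = 0.939 mA.
V_CE = V_CC − I_C·R_C − I_E·R_E = 9.4 − 0.931×2.7 − 0.939×1.2 = 5.76 V.
V_CE = 5.76 V > 0.2 V confirms active-region operation.

I_C ≈ 0.93 mA, V_CE ≈ 5.8 V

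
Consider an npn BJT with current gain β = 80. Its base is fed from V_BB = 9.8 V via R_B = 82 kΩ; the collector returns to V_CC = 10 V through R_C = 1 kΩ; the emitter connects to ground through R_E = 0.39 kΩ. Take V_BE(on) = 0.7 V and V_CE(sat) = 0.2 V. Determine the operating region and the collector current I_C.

active; I_C ≈ 6.4 mA

Assume active. Base-emitter loop: I_B = (V_BB − V_BE)/(R_B + (β+1)R_E) = (9.8 − 0.7)/(82 + 81×0.39) = 0.0801 mA.
I_C = β·I_B = 80×0.0801 = 6.41 mA.
V_CE = V_CC − I_C·R_C − I_E·R_E = 10 − 6.41×1 − 6.49×0.39 = 1.06 V > V_CE(sat), so the active-region assumption holds.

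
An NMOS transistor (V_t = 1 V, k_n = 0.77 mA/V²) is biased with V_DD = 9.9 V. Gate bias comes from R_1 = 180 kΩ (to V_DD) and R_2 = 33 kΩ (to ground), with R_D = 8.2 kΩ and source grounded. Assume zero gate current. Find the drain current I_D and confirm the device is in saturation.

V_G = V_DD·R_2/(R_1+R_2) = 9.9×33/213 = 1.53 V. With the source grounded, V_GS = V_G = 1.53 V.
Assume saturation: I_D = (k_n/2)(V_GS − V_t)² = (0.77/2)×(1.53 − 1)² = 0.385×0.534² = 0.11 mA.
V_DS = V_DD − I_D·R_D = 9.9 − 0.11×8.2 = 9 V.
Saturation requires V_DS ≥ V_GS − V_t = 0.534 V; 9 ≥ 0.534 ✓.

I_D ≈ 0.11 mA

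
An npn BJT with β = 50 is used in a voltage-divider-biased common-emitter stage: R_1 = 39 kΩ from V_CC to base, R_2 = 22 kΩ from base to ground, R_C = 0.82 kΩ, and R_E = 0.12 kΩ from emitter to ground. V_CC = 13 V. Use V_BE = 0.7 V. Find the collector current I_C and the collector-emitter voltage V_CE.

Thevenize the base divider: V_Th = V_CC·R_2/(R_1+R_2) = 13×22/61 = 4.69 V, R_Th = R_1‖R_2 = 14.1 kΩ.
Base-emitter loop: V_Th = I_B·R_Th + V_BE + (β+1)I_B·R_E, so I_B = (4.69 − 0.7) / (14.1 + 51×0.12) = 0.198 mA.
I_C = β·I_B = 50×0.198 = 9.88 mA, and I_E = (β+1)I_B = 10.1 mA.
V_CE = V_CC − I_C·R_C − I_E·R_E = 13 − 9.88×0.82 − 10.1×0.12 = 3.69 V.
V_CE = 3.69 V > 0.2 V confirms active-region operation.

I_C ≈ 9.9 mA, V_CE ≈ 3.7 V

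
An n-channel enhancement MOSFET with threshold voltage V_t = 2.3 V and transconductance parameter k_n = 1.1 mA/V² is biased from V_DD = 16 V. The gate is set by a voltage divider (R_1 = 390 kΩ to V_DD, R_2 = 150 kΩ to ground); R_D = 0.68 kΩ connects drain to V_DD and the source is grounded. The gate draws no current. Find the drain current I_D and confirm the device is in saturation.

I_D ≈ 2.5 mA

V_G = V_DD·R_2/(R_1+R_2) = 16×150/540 = 4.44 V. With the source grounded, V_GS = V_G = 4.44 V.
Assume saturation: I_D = (k_n/2)(V_GS − V_t)² = (1.1/2)×(4.44 − 2.3)² = 0.55×2.14² = 2.53 mA.
V_DS = V_DD − I_D·R_D = 16 − 2.53×0.68 = 14.3 V.
Saturation requires V_DS ≥ V_GS − V_t = 2.14 V; 14.3 ≥ 2.14 ✓.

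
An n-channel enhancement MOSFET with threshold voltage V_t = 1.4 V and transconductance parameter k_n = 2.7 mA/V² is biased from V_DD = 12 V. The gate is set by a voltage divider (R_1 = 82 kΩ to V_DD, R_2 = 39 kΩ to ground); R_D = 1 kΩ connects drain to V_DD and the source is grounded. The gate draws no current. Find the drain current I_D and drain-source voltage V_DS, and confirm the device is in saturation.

V_G = V_DD·R_2/(R_1+R_2) = 12×39/121 = 3.87 V. With the source grounded, V_GS = V_G = 3.87 V.
Assume saturation: I_D = (k_n/2)(V_GS − V_t)² = (2.7/2)×(3.87 − 1.4)² = 1.35×2.47² = 8.22 mA.
V_DS = V_DD − I_D·R_D = 12 − 8.22×1 = 3.78 V.
Saturation requires V_DS ≥ V_GS − V_t = 2.47 V; 3.78 ≥ 2.47 ✓.

I_D ≈ 8.2 mA, V_DS ≈ 3.8 V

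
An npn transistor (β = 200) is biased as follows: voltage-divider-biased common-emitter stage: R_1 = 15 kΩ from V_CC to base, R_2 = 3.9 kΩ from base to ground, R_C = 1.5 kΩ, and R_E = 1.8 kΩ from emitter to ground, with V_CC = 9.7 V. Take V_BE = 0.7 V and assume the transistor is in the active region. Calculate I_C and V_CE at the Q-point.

Thevenize the base divider: V_Th = V_CC·R_2/(R_1+R_2) = 9.7×3.9/18.9 = 2 V, R_Th = R_1‖R_2 = 3.1 kΩ.
Base-emitter loop: V_Th = I_B·R_Th + V_BE + (β+1)I_B·R_E, so I_B = (2 − 0.7) / (3.1 + 201×1.8) = 0.00357 mA.
I_C = β·I_B = 200×0.00357 = 0.713 mA, and I_E = (β+1)I_B = 0.717 mA.
V_CE = V_CC − I_C·R_C − I_E·R_E = 9.7 − 0.713×1.5 − 0.717×1.8 = 7.34 V.
V_CE = 7.34 V > 0.2 V confirms active-region operation.

I_C ≈ 0.71 mA, V_CE ≈ 7.3 V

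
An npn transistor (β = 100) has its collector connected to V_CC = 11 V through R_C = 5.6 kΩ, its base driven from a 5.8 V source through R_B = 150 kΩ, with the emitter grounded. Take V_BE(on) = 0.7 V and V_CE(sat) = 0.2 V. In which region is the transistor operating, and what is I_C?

saturation; I_C ≈ 1.9 mA

Assume active: I_B = (5.8 − 0.7)/150 = 0.034 mA, giving I_C = β·I_B = 3.4 mA.
But then V_CE = 11 − 3.4×5.6 = -8.04 V < V_CE(sat) = 0.2 V — impossible in the active region.
So the transistor is saturated. With V_CE = 0.2 V, I_C = (V_CC − 0.2)/R_C = 10.8/5.6 = 1.93 mA.
Check: β·I_B = 3.4 mA > I_C = 1.93 mA, confirming saturation.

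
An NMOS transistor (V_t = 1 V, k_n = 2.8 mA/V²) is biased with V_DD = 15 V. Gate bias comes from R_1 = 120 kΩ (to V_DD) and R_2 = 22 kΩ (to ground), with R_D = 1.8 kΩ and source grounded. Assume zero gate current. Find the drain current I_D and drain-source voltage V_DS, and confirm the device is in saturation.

V_G = V_DD·R_2/(R_1+R_2) = 15×22/142 = 2.32 V. With the source grounded, V_GS = V_G = 2.32 V.
Assume saturation: I_D = (k_n/2)(V_GS − V_t)² = (2.8/2)×(2.32 − 1)² = 1.4×1.32² = 2.45 mA.
V_DS = V_DD − I_D·R_D = 15 − 2.45×1.8 = 10.6 V.
Saturation requires V_DS ≥ V_GS − V_t = 1.32 V; 10.6 ≥ 1.32 ✓.

I_D ≈ 2.5 mA, V_DS ≈ 11 V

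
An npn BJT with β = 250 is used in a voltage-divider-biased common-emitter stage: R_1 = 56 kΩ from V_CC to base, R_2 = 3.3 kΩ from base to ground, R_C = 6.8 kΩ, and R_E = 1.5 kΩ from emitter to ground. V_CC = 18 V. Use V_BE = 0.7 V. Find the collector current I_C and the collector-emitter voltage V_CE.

Thevenize the base divider: V_Th = V_CC·R_2/(R_1+R_2) = 18×3.3/59.3 = 1 V, R_Th = R_1‖R_2 = 3.12 kΩ.
Base-emitter loop: V_Th = I_B·R_Th + V_BE + (β+1)I_B·R_E, so I_B = (1 − 0.7) / (3.12 + 251×1.5) = 0.000795 mA.
I_C = β·I_B = 250×0.000795 = 0.199 mA, and I_E = (β+1)I_B = 0.199 mA.
V_CE = V_CC − I_C·R_C − I_E·R_E = 18 − 0.199×6.8 − 0.199×1.5 = 16.3 V.
V_CE = 16.3 V > 0.2 V confirms active-region operation.

I_C ≈ 0.2 mA, V_CE ≈ 16 V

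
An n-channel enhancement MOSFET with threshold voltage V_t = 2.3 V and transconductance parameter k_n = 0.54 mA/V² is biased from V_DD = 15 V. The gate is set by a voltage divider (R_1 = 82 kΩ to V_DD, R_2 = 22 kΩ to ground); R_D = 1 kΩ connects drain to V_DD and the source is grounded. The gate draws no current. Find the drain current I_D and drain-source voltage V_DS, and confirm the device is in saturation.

V_G = V_DD·R_2/(R_1+R_2) = 15×22/104 = 3.17 V. With the source grounded, V_GS = V_G = 3.17 V.
Assume saturation: I_D = (k_n/2)(V_GS − V_t)² = (0.54/2)×(3.17 − 2.3)² = 0.27×0.873² = 0.206 mA.
V_DS = V_DD − I_D·R_D = 15 − 0.206×1 = 14.8 V.
Saturation requires V_DS ≥ V_GS − V_t = 0.873 V; 14.8 ≥ 0.873 ✓.

I_D ≈ 0.21 mA, V_DS ≈ 15 V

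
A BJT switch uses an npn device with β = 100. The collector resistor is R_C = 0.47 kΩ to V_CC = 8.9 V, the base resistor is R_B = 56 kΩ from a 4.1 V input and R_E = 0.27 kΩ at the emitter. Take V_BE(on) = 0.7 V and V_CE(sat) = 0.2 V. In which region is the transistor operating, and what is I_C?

Assume active. Base-emitter loop: I_B = (V_BB − V_BE)/(R_B + (β+1)R_E) = (4.1 − 0.7)/(56 + 101×0.27) = 0.0408 mA.
I_C = β·I_B = 100×0.0408 = 4.08 mA.
V_CE = V_CC − I_C·R_C − I_E·R_E = 8.9 − 4.08×0.47 − 4.12×0.27 = 5.87 V > V_CE(sat), so the active-region assumption holds.

active; I_C ≈ 4.1 mA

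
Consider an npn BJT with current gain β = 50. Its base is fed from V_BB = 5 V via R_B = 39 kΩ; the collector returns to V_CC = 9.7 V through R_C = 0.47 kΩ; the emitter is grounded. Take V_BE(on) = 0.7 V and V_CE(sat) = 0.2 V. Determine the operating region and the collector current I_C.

Assume active. Base-emitter loop: I_B = (V_BB − V_BE)/R_B = (5 − 0.7)/39 = 0.11 mA.
I_C = β·I_B = 50×0.11 = 5.51 mA.
V_CE = V_CC − I_C·R_C = 9.7 − 5.51×0.47 = 7.11 V > V_CE(sat), so the active-region assumption holds.

active; I_C ≈ 5.5 mA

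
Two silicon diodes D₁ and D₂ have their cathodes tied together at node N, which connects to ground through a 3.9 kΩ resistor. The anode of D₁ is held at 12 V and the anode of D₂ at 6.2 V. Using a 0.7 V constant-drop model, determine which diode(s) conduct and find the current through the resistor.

Only D₁ conducts; I_R ≈ 2.9 mA

Assume both conduct. Then node N would need to be at both 12−0.7 = 11.3 V and 6.2−0.7 = 5.5 V, which is impossible.
Assume only D₁ conducts: V_N = 12 − 0.7 = 11.3 V, so I_R = 11.3/3.9 = 2.9 mA.
Check D₂: its anode-to-cathode voltage is 6.2 − 11.3 = -5.1 V < 0.7 V, so it is off. The assumption is consistent.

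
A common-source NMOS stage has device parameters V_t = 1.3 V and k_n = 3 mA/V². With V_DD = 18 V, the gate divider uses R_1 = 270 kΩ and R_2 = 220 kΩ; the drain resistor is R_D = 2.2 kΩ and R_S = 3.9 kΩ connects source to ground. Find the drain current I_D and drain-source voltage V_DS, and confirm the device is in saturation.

V_G = V_DD·R_2/(R_1+R_2) = 18×220/490 = 8.08 V.
Assume saturation: I_D = (k_n/2)(V_GS − V_t)² with V_GS = V_G − I_D·R_S = 8.08 − 3.9·I_D.
Substituting gives 22.8·I_D² − 80.3·I_D + 69 = 0, with roots I_D = 1.48 or 2.04 mA.
The root I_D = 2.04 mA gives V_GS = 0.134 V ≤ V_t, so take I_D = 1.48 mA.
Then V_GS = 2.29 V and V_DS = V_DD − I_D(R_D+R_S) = 18 − 1.48×6.1 = 8.95 V.
Saturation requires V_DS ≥ V_GS − V_t = 0.995 V; 8.95 ≥ 0.995 ✓.

I_D ≈ 1.5 mA, V_DS ≈ 8.9 V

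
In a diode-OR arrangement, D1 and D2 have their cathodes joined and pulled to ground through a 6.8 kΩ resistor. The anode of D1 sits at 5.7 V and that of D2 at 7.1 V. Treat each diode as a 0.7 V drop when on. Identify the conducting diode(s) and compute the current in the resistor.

Only D2 conducts; I_R ≈ 0.94 mA

Assume both conduct. Then node N would need to be at both 5.7−0.7 = 5 V and 7.1−0.7 = 6.4 V, which is impossible.
Assume only D2 conducts: V_N = 7.1 − 0.7 = 6.4 V, so I_R = 6.4/6.8 = 0.941 mA.
Check D1: its anode-to-cathode voltage is 5.7 − 6.4 = -0.7 V < 0.7 V, so it is off. The assumption is consistent.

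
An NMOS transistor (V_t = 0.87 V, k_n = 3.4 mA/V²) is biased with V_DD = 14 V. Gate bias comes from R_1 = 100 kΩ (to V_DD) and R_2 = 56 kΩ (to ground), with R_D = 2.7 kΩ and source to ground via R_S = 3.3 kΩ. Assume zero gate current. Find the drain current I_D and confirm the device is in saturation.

V_G = V_DD·R_2/(R_1+R_2) = 14×56/156 = 5.03 V.
Assume saturation: I_D = (k_n/2)(V_GS − V_t)² with V_GS = V_G − I_D·R_S = 5.03 − 3.3·I_D.
Substituting gives 18.5·I_D² − 47.6·I_D + 29.4 = 0, with roots I_D = 1.02 or 1.55 mA.
The root I_D = 1.55 mA gives V_GS = -0.0844 V ≤ V_t, so take I_D = 1.02 mA.
Then V_GS = 1.65 V and V_DS = V_DD − I_D(R_D+R_S) = 14 − 1.02×6 = 7.86 V.
Saturation requires V_DS ≥ V_GS − V_t = 0.776 V; 7.86 ≥ 0.776 ✓.

I_D ≈ 1 mA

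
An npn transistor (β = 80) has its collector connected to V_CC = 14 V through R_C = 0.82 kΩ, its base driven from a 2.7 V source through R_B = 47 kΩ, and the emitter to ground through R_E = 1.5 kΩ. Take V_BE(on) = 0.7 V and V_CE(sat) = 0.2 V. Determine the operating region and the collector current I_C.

Assume active. Base-emitter loop: I_B = (V_BB − V_BE)/(R_B + (β+1)R_E) = (2.7 − 0.7)/(47 + 81×1.5) = 0.0119 mA.
I_C = β·I_B = 80×0.0119 = 0.95 mA.
V_CE = V_CC − I_C·R_C − I_E·R_E = 14 − 0.95×0.82 − 0.961×1.5 = 11.8 V > V_CE(sat), so the active-region assumption holds.

active; I_C ≈ 0.95 mA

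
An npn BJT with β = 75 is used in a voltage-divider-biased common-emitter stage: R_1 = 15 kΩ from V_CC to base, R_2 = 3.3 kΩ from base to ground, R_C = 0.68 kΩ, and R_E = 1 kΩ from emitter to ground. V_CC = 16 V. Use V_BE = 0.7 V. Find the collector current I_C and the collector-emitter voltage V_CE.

I_C ≈ 2.1 mA, V_CE ≈ 12 V

Thevenize the base divider: V_Th = V_CC·R_2/(R_1+R_2) = 16×3.3/18.3 = 2.89 V, R_Th = R_1‖R_2 = 2.7 kΩ.
Base-emitter loop: V_Th = I_B·R_Th + V_BE + (β+1)I_B·R_E, so I_B = (2.89 − 0.7) / (2.7 + 76×1) = 0.0278 mA.
I_C = β·I_B = 75×0.0278 = 2.08 mA, and I_E = (β+1)I_B = 2.11 mA.
V_CE = V_CC − I_C·R_C − I_E·R_E = 16 − 2.08×0.68 − 2.11×1 = 12.5 V.
V_CE = 12.5 V > 0.2 V confirms active-region operation.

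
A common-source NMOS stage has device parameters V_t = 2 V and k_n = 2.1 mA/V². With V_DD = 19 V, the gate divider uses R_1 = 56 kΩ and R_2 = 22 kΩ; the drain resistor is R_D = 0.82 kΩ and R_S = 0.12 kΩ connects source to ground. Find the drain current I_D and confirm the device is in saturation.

I_D ≈ 6.8 mA

V_G = V_DD·R_2/(R_1+R_2) = 19×22/78 = 5.36 V.
Assume saturation: I_D = (k_n/2)(V_GS − V_t)² with V_GS = V_G − I_D·R_S = 5.36 − 0.12·I_D.
Substituting gives 0.0151·I_D² − 1.85·I_D + 11.8 = 0, with roots I_D = 6.79 or 115 mA.
The root I_D = 115 mA gives V_GS = -8.48 V ≤ V_t, so take I_D = 6.79 mA.
Then V_GS = 4.54 V and V_DS = V_DD − I_D(R_D+R_S) = 19 − 6.79×0.94 = 12.6 V.
Saturation requires V_DS ≥ V_GS − V_t = 2.54 V; 12.6 ≥ 2.54 ✓.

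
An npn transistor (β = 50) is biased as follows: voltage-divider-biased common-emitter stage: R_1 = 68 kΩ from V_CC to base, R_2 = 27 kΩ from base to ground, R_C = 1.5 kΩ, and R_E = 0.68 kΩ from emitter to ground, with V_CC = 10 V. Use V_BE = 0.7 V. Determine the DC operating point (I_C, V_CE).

Thevenize the base divider: V_Th = V_CC·R_2/(R_1+R_2) = 10×27/95 = 2.84 V, R_Th = R_1‖R_2 = 19.3 kΩ.
Base-emitter loop: V_Th = I_B·R_Th + V_BE + (β+1)I_B·R_E, so I_B = (2.84 − 0.7) / (19.3 + 51×0.68) = 0.0397 mA.
I_C = β·I_B = 50×0.0397 = 1.98 mA, and I_E = (β+1)I_B = 2.02 mA.
V_CE = V_CC − I_C·R_C − I_E·R_E = 10 − 1.98×1.5 − 2.02×0.68 = 5.65 V.
V_CE = 5.65 V > 0.2 V confirms active-region operation.

I_C ≈ 2 mA, V_CE ≈ 5.6 V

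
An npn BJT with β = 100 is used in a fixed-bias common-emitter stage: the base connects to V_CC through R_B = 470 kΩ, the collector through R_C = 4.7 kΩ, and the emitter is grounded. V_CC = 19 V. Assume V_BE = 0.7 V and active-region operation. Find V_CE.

V_CE ≈ 0.7 V

Base loop: V_CC = I_B·R_B + V_BE, so I_B = (19 − 0.7)/470 kΩ = 0.0389 mA.
In the active region I_C = β·I_B = 100 × 0.0389 = 3.89 mA.
Collector loop: V_CE = V_CC − I_C·R_C = 19 − 3.89×4.7 = 0.7 V.
Since V_CE = 0.7 V > V_CE(sat) ≈ 0.2 V, the transistor is in the active region as assumed.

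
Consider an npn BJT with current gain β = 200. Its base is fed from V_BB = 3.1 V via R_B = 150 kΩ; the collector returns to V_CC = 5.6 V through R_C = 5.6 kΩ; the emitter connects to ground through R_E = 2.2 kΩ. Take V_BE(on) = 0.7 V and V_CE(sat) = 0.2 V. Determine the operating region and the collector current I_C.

Assume active: I_B = (3.1 − 0.7)/(150 + 201×2.2) = 0.00405 mA, I_C = β·I_B = 0.811 mA.
Then V_CE = 5.6 − 0.811×5.6 − 0.815×2.2 = -0.731 V < 0.2 V — the active assumption fails.
Re-solve with V_CE = 0.2 V. KCL at the emitter: V_E/R_E = (V_BB−0.7−V_E)/R_B + (V_CC−0.2−V_E)/R_C, giving V_E = 1.53 V.
I_C = (V_CC − 0.2 − V_E)/R_C = (5.4 − 1.53)/5.6 = 0.691 mA.
Check: I_B = (2.4 − 1.53)/150 = 0.00579 mA, and β·I_B = 1.16 mA > I_C, confirming saturation.

saturation; I_C ≈ 0.69 mA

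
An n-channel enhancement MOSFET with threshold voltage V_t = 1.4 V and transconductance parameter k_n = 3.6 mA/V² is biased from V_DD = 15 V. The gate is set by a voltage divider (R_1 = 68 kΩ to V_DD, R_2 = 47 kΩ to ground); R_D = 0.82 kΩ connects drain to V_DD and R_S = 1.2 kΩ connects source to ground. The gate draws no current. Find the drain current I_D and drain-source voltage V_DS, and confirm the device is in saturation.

V_G = V_DD·R_2/(R_1+R_2) = 15×47/115 = 6.13 V.
Assume saturation: I_D = (k_n/2)(V_GS − V_t)² with V_GS = V_G − I_D·R_S = 6.13 − 1.2·I_D.
Substituting gives 2.59·I_D² − 21.4·I_D + 40.3 = 0, with roots I_D = 2.89 or 5.38 mA.
The root I_D = 5.38 mA gives V_GS = -0.329 V ≤ V_t, so take I_D = 2.89 mA.
Then V_GS = 2.67 V and V_DS = V_DD − I_D(R_D+R_S) = 15 − 2.89×2.02 = 9.17 V.
Saturation requires V_DS ≥ V_GS − V_t = 1.27 V; 9.17 ≥ 1.27 ✓.

I_D ≈ 2.9 mA, V_DS ≈ 9.2 V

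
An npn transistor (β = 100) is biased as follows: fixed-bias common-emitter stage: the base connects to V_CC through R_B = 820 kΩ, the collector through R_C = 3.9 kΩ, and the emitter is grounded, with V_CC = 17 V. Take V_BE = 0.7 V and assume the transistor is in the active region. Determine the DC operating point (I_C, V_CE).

Base loop: V_CC = I_B·R_B + V_BE, so I_B = (17 − 0.7)/820 kΩ = 0.0199 mA.
In the active region I_C = β·I_B = 100 × 0.0199 = 1.99 mA.
Collector loop: V_CE = V_CC − I_C·R_C = 17 − 1.99×3.9 = 9.25 V.
Since V_CE = 9.25 V > V_CE(sat) ≈ 0.2 V, the transistor is in the active region as assumed.

I_C ≈ 2 mA, V_CE ≈ 9.2 V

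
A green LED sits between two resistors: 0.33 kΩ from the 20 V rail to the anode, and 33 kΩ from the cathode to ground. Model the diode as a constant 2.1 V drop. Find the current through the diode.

I ≈ 0.54 mA

The two resistors are in series with the diode, so KVL gives 20 = I·0.33 + 2.1 + I·33.
I = (20 − 2.1) / (0.33 + 33) kΩ = 17.9 / 33.3 = 0.537 mA.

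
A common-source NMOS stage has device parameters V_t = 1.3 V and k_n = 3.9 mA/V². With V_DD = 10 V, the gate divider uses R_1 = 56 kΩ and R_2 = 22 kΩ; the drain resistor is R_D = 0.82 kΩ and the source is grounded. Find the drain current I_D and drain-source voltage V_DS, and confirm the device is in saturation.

V_G = V_DD·R_2/(R_1+R_2) = 10×22/78 = 2.82 V. With the source grounded, V_GS = V_G = 2.82 V.
Assume saturation: I_D = (k_n/2)(V_GS − V_t)² = (3.9/2)×(2.82 − 1.3)² = 1.95×1.52² = 4.51 mA.
V_DS = V_DD − I_D·R_D = 10 − 4.51×0.82 = 6.3 V.
Saturation requires V_DS ≥ V_GS − V_t = 1.52 V; 6.3 ≥ 1.52 ✓.

I_D ≈ 4.5 mA, V_DS ≈ 6.3 V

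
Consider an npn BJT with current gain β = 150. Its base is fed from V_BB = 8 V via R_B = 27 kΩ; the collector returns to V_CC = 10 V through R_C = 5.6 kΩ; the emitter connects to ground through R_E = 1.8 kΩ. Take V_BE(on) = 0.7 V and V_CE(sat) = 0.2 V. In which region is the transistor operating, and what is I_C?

saturation; I_C ≈ 1.3 mA

Assume active: I_B = (8 − 0.7)/(27 + 151×1.8) = 0.0244 mA, I_C = β·I_B = 3.66 mA.
Then V_CE = 10 − 3.66×5.6 − 3.69×1.8 = -17.2 V < 0.2 V — the active assumption fails.
Re-solve with V_CE = 0.2 V. KCL at the emitter: V_E/R_E = (V_BB−0.7−V_E)/R_B + (V_CC−0.2−V_E)/R_C, giving V_E = 2.62 V.
I_C = (V_CC − 0.2 − V_E)/R_C = (9.8 − 2.62)/5.6 = 1.28 mA.
Check: I_B = (7.3 − 2.62)/27 = 0.173 mA, and β·I_B = 26 mA > I_C, confirming saturation.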